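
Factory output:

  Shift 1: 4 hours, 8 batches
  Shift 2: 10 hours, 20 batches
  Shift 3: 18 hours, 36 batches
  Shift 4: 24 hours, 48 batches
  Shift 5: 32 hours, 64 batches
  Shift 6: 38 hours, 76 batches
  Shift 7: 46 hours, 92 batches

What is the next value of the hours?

Hours — alternating steps +6, +8, +6, +8, …: 4, 10, 18, 24, 32, 38, 46 → 52.

52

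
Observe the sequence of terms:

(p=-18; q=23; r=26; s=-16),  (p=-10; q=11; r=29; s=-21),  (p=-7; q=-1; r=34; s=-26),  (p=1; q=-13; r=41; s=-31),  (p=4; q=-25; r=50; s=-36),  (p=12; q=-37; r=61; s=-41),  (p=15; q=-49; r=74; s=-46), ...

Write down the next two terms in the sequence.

(p=23; q=-61; r=89; s=-51), (p=26; q=-73; r=106; s=-56)

P — alternating steps +8, +3, +8, +3, …: -18, -10, -7, 1, 4, 12, 15 → 23 → 26.
Q: −12 each step; 23, 11, -1, -13, -25, -37, -49 → -61 → -73.
R: differences are 3, 5, 7, … (increasing by 2 each time), so 26, 29, 34, 41, 50, 61, 74 → 89 → 106.
S: −5 each step; -16, -21, -26, -31, -36, -41, -46 → -51 → -56.
So the next two terms are (p=23; q=-61; r=89; s=-51) and (p=26; q=-73; r=106; s=-56).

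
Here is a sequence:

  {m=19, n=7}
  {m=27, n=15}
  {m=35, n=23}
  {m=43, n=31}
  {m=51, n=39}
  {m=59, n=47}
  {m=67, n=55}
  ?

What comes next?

{m=75, n=63}

M: +8 each step, so 19, 27, 35, 43, 51, 59, 67 → 75.
N: 7, 15, 23, 31, 39, 47, 55 → 63 (always 12 less than the m).
Putting it together: {m=75, n=63}.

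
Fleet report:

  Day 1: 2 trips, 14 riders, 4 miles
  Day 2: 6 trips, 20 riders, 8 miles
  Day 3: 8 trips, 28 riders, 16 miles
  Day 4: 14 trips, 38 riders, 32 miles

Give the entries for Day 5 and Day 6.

22 trips, 50 riders, 64 miles; 36 trips, 64 riders, 128 miles

For the trips, each term is the sum of the two before it: 2, 6, 8, 14 → 22 → 36.
Riders: differences are 6, 8, 10, … (increasing by 2 each time); 14, 20, 28, 38 → 50 → 64.
Miles: ×2 each step; 4, 8, 16, 32 → 64 → 128.
So the next two rows are 22 trips, 50 riders, 64 miles and 36 trips, 64 riders, 128 miles.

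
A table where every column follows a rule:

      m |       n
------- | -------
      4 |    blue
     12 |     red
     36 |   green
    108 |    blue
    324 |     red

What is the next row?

Column m goes 4, 12, 36, 108, 324 → 972 (×3 each step).
Column n goes blue, red, green, blue, red → green (repeats blue → red → green).
So the next row is 972  green.

972  green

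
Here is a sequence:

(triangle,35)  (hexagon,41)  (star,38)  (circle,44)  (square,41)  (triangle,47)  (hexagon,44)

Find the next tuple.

(star,50)

Shape goes triangle, hexagon, star, circle, square, triangle, hexagon → star (repeats triangle → hexagon → star → circle → square).
Second coordinate goes 35, 41, 38, 44, 41, 47, 44 → 50 (alternating steps +6, −3, +6, −3, …).
Putting it together: (star,50).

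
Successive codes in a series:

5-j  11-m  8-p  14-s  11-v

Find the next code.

First component — alternating steps +6, −3, +6, −3, …: 5, 11, 8, 14, 11 → 17.
Letter goes j, m, p, s, v → y (letters move forward 3 places in the alphabet).
Putting it together: 17-y.

17-y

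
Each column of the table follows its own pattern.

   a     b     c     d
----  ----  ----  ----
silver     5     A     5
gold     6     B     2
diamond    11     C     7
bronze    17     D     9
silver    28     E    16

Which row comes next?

Column a: silver, gold, diamond, bronze, silver → gold (repeats silver → gold → diamond → bronze).
Column b: each term is the sum of the two before it; 5, 6, 11, 17, 28 → 45.
Column c goes A, B, C, D, E → F (letters move forward 1 place in the alphabet).
Column d: each term is the sum of the two before it, so 5, 2, 7, 9, 16 → 25.
Combining the parts gives gold  45  F  25.

gold  45  F  25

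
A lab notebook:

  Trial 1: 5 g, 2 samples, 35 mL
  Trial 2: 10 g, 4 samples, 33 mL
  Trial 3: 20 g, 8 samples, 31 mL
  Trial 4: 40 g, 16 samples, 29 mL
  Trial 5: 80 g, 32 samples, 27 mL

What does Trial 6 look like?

For the g, ×2 each step: 5, 10, 20, 40, 80 → 160.
Samples: ×2 each step; 2, 4, 8, 16, 32 → 64.
ML — −2 each step: 35, 33, 31, 29, 27 → 25.
Putting it together: 160 g, 64 samples, 25 mL.

160 g, 64 samples, 25 mL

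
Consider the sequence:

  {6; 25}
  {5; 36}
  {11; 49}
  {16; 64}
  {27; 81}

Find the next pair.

{43; 100}

For the first coordinate, each term is the sum of the two before it: 6, 5, 11, 16, 27 → 43.
Second coordinate: 25, 36, 49, 64, 81 → 100 (perfect squares: 5², 6², 7², …).
So the next pair is {43; 100}.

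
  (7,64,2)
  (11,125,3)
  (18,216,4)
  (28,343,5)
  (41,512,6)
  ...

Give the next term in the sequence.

First component: 7, 11, 18, 28, 41 → 57 (differences are 4, 7, 10, … (increasing by 3 each time)).
Second component — perfect cubes: 4³, 5³, 6³, …: 64, 125, 216, 343, 512 → 729.
Third component: +1 each step, so 2, 3, 4, 5, 6 → 7.
Putting it together: (57,729,7).

(57,729,7)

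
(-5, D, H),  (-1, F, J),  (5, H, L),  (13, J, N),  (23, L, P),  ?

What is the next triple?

(35, N, R)

First entry goes -5, -1, 5, 13, 23 → 35 (differences are 4, 6, 8, … (increasing by 2 each time)).
First letter: D, F, H, J, L → N (letters move forward 2 places in the alphabet).
Second letter: letters move forward 2 places in the alphabet, so H, J, L, N, P → R.
So the next triple is (35, N, R).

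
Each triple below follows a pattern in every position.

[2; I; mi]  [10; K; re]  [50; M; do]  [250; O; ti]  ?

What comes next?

For the first part, ×5 each step: 2, 10, 50, 250 → 1250.
For the letter, letters move forward 2 places in the alphabet: I, K, M, O → Q.
Note: runs backward through the solfège scale do→ti, so mi, re, do, ti → la.
Putting it together: [1250; Q; la].

[1250; Q; la]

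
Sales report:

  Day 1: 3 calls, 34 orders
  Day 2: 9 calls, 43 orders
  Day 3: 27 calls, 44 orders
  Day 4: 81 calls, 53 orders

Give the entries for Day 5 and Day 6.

243 calls, 54 orders; 729 calls, 63 orders

Calls goes 3, 9, 27, 81 → 243 → 729 (×3 each step).
Orders: 34, 43, 44, 53 → 54 → 63 (alternating steps +9, +1, +9, +1, …).
Putting the parts together: 243 calls, 54 orders and then 729 calls, 63 orders.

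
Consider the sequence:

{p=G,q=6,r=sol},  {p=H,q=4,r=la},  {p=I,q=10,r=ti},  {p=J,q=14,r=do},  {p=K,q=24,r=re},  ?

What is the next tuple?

P: letters move forward 1 place in the alphabet; G, H, I, J, K → L.
Q: 6, 4, 10, 14, 24 → 38 (each term is the sum of the two before it).
R — runs through the solfège scale do→ti: sol, la, ti, do, re → mi.
Combining the parts gives {p=L,q=38,r=mi}.

{p=L,q=38,r=mi}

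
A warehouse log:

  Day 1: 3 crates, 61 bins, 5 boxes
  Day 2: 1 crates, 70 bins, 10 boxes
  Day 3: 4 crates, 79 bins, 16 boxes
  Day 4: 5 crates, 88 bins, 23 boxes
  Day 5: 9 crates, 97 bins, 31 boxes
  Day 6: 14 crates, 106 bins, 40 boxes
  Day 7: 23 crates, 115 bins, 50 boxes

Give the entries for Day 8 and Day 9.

37 crates, 124 bins, 61 boxes; 60 crates, 133 bins, 73 boxes

For the crates, each term is the sum of the two before it: 3, 1, 4, 5, 9, 14, 23 → 37 → 60.
Bins goes 61, 70, 79, 88, 97, 106, 115 → 124 → 133 (+9 each step).
Boxes — differences are 5, 6, 7, … (increasing by 1 each time): 5, 10, 16, 23, 31, 40, 50 → 61 → 73.
So the next two records are 37 crates, 124 bins, 61 boxes and 60 crates, 133 bins, 73 boxes.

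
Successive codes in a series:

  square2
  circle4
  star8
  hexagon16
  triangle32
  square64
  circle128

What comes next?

star256

Shape goes square, circle, star, hexagon, triangle, square, circle → star (repeats square → circle → star → hexagon → triangle).
Second component: ×2 each step; 2, 4, 8, 16, 32, 64, 128 → 256.
Combining the parts gives star256.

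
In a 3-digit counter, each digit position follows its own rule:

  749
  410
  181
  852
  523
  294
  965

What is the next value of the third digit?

Third digit: +1 each step, mod 10, so 9, 0, 1, 2, 3, 4, 5 → 6.

6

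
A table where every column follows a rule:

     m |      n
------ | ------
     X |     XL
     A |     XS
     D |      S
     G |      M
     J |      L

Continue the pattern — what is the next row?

Column m: X, A, D, G, J → M (letters move forward 3 places in the alphabet, wrapping Z→A).
For the column n, runs through clothing sizes XS→XL: XL, XS, S, M, L → XL.
So the next row is M  XL.

M  XL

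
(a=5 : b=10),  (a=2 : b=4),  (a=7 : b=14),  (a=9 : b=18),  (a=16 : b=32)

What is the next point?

(a=25 : b=50)

For the a, each term is the sum of the two before it: 5, 2, 7, 9, 16 → 25.
For the b, always 2 × the a: 10, 4, 14, 18, 32 → 50.
So the next point is (a=25 : b=50).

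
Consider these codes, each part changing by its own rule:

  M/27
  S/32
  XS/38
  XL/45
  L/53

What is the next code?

Size: runs backward through clothing sizes XS→XL, so M, S, XS, XL, L → M.
For the second component, differences are 5, 6, 7, … (increasing by 1 each time): 27, 32, 38, 45, 53 → 62.
Putting it together: M/62.

M/62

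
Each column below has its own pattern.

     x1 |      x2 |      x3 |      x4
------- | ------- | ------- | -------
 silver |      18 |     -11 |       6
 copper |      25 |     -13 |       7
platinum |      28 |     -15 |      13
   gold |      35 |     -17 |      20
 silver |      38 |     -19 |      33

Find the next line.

Column x1 — repeats silver → copper → platinum → gold: silver, copper, platinum, gold, silver → copper.
Column x2 — alternating steps +7, +3, +7, +3, …: 18, 25, 28, 35, 38 → 45.
For the column x3, −2 each step: -11, -13, -15, -17, -19 → -21.
Column x4: 6, 7, 13, 20, 33 → 53 (each term is the sum of the two before it).
So the next line is copper  45  -21  53.

copper  45  -21  53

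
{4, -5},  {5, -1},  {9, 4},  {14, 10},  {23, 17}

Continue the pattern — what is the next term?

{37, 25}

First coordinate — each term is the sum of the two before it: 4, 5, 9, 14, 23 → 37.
Second coordinate: differences are 4, 5, 6, … (increasing by 1 each time), so -5, -1, 4, 10, 17 → 25.
Combining the parts gives {37, 25}.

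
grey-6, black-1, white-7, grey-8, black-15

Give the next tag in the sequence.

white-23

For the shade, repeats grey → black → white: grey, black, white, grey, black → white.
Second component — each term is the sum of the two before it: 6, 1, 7, 8, 15 → 23.
Putting it together: white-23.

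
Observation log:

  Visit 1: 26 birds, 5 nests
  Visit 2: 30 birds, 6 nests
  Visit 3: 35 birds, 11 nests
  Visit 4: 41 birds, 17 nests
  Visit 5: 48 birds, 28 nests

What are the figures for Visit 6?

Birds goes 26, 30, 35, 41, 48 → 56 (differences are 4, 5, 6, … (increasing by 1 each time)).
Nests: 5, 6, 11, 17, 28 → 45 (each term is the sum of the two before it).
So the next record is 56 birds, 45 nests.

56 birds, 45 nests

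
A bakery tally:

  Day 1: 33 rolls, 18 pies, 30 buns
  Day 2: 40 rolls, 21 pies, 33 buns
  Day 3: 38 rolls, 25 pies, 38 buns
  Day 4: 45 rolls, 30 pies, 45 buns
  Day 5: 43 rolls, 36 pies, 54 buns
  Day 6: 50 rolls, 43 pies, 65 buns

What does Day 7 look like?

Rolls goes 33, 40, 38, 45, 43, 50 → 48 (alternating steps +7, −2, +7, −2, …).
Pies goes 18, 21, 25, 30, 36, 43 → 51 (differences are 3, 4, 5, … (increasing by 1 each time)).
Buns: differences are 3, 5, 7, … (increasing by 2 each time), so 30, 33, 38, 45, 54, 65 → 78.
So the next row is 48 rolls, 51 pies, 78 buns.

48 rolls, 51 pies, 78 buns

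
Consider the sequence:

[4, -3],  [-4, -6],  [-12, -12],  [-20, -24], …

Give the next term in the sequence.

[-28, -48]

For the first component, −8 each step: 4, -4, -12, -20 → -28.
Second component: -3, -6, -12, -24 → -48 (×2 each step).
Putting it together: [-28, -48].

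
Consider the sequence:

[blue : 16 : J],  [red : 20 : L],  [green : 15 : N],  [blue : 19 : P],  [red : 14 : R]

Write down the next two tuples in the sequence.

[green : 18 : T], [blue : 13 : V]

Colour goes blue, red, green, blue, red → green → blue (repeats blue → red → green).
For the second slot, alternating steps +4, −5, +4, −5, …: 16, 20, 15, 19, 14 → 18 → 13.
Letter goes J, L, N, P, R → T → V (letters move forward 2 places in the alphabet).
So the next two tuples are [green : 18 : T] and [blue : 13 : V].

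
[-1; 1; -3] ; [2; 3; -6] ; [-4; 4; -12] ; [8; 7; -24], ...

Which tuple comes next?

First part goes -1, 2, -4, 8 → -16 (×(-2) each step).
Second part — each term is the sum of the two before it: 1, 3, 4, 7 → 11.
Third part — ×2 each step: -3, -6, -12, -24 → -48.
Combining the parts gives [-16; 11; -48].

[-16; 11; -48]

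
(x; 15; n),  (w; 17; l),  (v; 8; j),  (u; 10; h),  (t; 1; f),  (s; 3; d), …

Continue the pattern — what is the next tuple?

First letter: letters move back 1 place in the alphabet, so x, w, v, u, t, s → r.
Second part goes 15, 17, 8, 10, 1, 3 → -6 (alternating steps +2, −9, +2, −9, …).
For the second letter, letters move back 2 places in the alphabet: n, l, j, h, f, d → b.
So the next tuple is (r; -6; b).

(r; -6; b)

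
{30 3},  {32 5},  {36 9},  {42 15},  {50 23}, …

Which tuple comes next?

First value: differences are 2, 4, 6, … (increasing by 2 each time), so 30, 32, 36, 42, 50 → 60.
Second value: differences are 2, 4, 6, … (increasing by 2 each time); 3, 5, 9, 15, 23 → 33.
So the next tuple is {60 33}.

{60 33}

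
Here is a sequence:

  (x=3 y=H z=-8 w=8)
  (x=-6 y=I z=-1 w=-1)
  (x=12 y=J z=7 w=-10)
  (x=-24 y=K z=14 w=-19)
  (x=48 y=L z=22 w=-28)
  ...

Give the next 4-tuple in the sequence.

X — ×(-2) each step: 3, -6, 12, -24, 48 → -96.
Y — letters move forward 1 place in the alphabet: H, I, J, K, L → M.
Z: alternating steps +7, +8, +7, +8, …; -8, -1, 7, 14, 22 → 29.
W: −9 each step, so 8, -1, -10, -19, -28 → -37.
So the next 4-tuple is (x=-96 y=M z=29 w=-37).

(x=-96 y=M z=29 w=-37)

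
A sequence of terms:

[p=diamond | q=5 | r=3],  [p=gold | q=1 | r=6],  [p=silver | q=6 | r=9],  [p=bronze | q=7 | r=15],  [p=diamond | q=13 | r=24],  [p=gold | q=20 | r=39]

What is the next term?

For the p, repeats diamond → gold → silver → bronze: diamond, gold, silver, bronze, diamond, gold → silver.
Q: each term is the sum of the two before it; 5, 1, 6, 7, 13, 20 → 33.
R goes 3, 6, 9, 15, 24, 39 → 63 (each term is the sum of the two before it).
Putting it together: [p=silver | q=33 | r=63].

[p=silver | q=33 | r=63]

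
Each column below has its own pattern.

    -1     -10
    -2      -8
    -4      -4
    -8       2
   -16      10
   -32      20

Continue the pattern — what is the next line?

First component: -1, -2, -4, -8, -16, -32 → -64 (×2 each step).
For the second component, differences are 2, 4, 6, … (increasing by 2 each time): -10, -8, -4, 2, 10, 20 → 32.
So the next line is -64  32.

-64  32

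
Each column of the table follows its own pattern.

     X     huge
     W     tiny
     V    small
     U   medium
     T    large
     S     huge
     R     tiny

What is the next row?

Letter goes X, W, V, U, T, S, R → Q (letters move back 1 place in the alphabet).
Size: repeats huge → tiny → small → medium → large; huge, tiny, small, medium, large, huge, tiny → small.
Putting it together: Q  small.

Q  small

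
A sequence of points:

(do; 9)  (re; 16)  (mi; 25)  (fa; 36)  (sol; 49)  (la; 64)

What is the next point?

Note: do, re, mi, fa, sol, la → ti (runs through the solfège scale do→ti).
Second value: 9, 16, 25, 36, 49, 64 → 81 (perfect squares: 3², 4², 5², …).
Combining the parts gives (ti; 81).

(ti; 81)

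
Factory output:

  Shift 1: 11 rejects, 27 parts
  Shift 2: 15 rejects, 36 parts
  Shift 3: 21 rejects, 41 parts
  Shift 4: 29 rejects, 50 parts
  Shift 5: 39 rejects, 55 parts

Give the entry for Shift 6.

Rejects: 11, 15, 21, 29, 39 → 51 (differences are 4, 6, 8, … (increasing by 2 each time)).
Parts: alternating steps +9, +5, +9, +5, …, so 27, 36, 41, 50, 55 → 64.
So the next row is 51 rejects, 64 parts.

51 rejects, 64 parts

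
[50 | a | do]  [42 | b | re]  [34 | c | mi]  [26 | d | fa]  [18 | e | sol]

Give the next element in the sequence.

[10 | f | la]

First coordinate — −8 each step: 50, 42, 34, 26, 18 → 10.
Letter: letters move forward 1 place in the alphabet, so a, b, c, d, e → f.
Note — runs through the solfège scale do→ti: do, re, mi, fa, sol → la.
Combining the parts gives [10 | f | la].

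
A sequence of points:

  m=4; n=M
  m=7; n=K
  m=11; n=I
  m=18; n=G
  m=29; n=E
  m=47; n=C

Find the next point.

m=76; n=A

M: each term is the sum of the two before it, so 4, 7, 11, 18, 29, 47 → 76.
N: letters move back 2 places in the alphabet, so M, K, I, G, E, C → A.
Putting it together: m=76; n=A.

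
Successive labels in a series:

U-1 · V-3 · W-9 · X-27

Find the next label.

Letter: U, V, W, X → Y (letters move forward 1 place in the alphabet).
Second component goes 1, 3, 9, 27 → 81 (×3 each step).
Combining the parts gives Y-81.

Y-81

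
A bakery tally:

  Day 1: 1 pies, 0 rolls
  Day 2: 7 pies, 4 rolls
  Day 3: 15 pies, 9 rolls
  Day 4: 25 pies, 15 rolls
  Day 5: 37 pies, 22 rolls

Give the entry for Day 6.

51 pies, 30 rolls

For the pies, differences are 6, 8, 10, … (increasing by 2 each time): 1, 7, 15, 25, 37 → 51.
For the rolls, differences are 4, 5, 6, … (increasing by 1 each time): 0, 4, 9, 15, 22 → 30.
Combining the parts gives 51 pies, 30 rolls.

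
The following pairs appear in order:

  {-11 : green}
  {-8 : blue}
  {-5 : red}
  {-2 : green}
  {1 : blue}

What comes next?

{4 : red}

First component: -11, -8, -5, -2, 1 → 4 (+3 each step).
Colour goes green, blue, red, green, blue → red (repeats green → blue → red).
So the next pair is {4 : red}.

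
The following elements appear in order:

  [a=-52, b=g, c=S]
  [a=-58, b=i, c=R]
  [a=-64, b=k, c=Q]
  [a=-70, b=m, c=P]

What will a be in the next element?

-76

A — −6 each step: -52, -58, -64, -70 → -76.
B — letters move forward 2 places in the alphabet: g, i, k, m → o.
For the c, letters move back 1 place in the alphabet: S, R, Q, P → O.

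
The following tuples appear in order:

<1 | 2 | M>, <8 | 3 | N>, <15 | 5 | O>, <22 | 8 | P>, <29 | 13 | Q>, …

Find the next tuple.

<36 | 21 | R>

First part: 1, 8, 15, 22, 29 → 36 (+7 each step).
Second part: each term is the sum of the two before it; 2, 3, 5, 8, 13 → 21.
Letter: letters move forward 1 place in the alphabet, so M, N, O, P, Q → R.
So the next tuple is <36 | 21 | R>.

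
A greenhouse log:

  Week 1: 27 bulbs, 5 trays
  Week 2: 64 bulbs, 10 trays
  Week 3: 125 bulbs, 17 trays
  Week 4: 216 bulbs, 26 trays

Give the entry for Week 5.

343 bulbs, 37 trays

Bulbs: 27, 64, 125, 216 → 343 (perfect cubes: 3³, 4³, 5³, …).
Trays: 5, 10, 17, 26 → 37 (differences are 5, 7, 9, … (increasing by 2 each time)).
Combining the parts gives 343 bulbs, 37 trays.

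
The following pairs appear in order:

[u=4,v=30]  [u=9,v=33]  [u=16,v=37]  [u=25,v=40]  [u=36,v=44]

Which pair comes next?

U — perfect squares: 2², 3², 4², …: 4, 9, 16, 25, 36 → 49.
V: 30, 33, 37, 40, 44 → 47 (alternating steps +3, +4, +3, +4, …).
Combining the parts gives [u=49,v=47].

[u=49,v=47]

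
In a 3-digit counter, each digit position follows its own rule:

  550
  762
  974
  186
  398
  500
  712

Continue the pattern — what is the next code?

For the first digit, +2 each step, mod 10: 5, 7, 9, 1, 3, 5, 7 → 9.
Second digit goes 5, 6, 7, 8, 9, 0, 1 → 2 (+1 each step, mod 10).
Third digit: +2 each step, mod 10; 0, 2, 4, 6, 8, 0, 2 → 4.
So the next code is 924.

924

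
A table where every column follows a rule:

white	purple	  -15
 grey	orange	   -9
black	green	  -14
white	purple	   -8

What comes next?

For the shade, repeats white → grey → black: white, grey, black, white → grey.
Colour: purple, orange, green, purple → orange (repeats purple → orange → green).
Third component goes -15, -9, -14, -8 → -13 (alternating steps +6, −5, +6, −5, …).
Combining the parts gives grey  orange  -13.

grey  orange  -13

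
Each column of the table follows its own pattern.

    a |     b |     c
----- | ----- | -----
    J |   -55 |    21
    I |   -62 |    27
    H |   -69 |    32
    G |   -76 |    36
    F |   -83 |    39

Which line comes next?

Column a: letters move back 1 place in the alphabet, so J, I, H, G, F → E.
Column b: −7 each step, so -55, -62, -69, -76, -83 → -90.
Column c: 21, 27, 32, 36, 39 → 41 (differences are 6, 5, 4, … (decreasing by 1 each time)).
So the next line is E  -90  41.

E  -90  41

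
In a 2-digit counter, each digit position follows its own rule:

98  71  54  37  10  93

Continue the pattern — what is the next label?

76

First digit — −2 each step, mod 10: 9, 7, 5, 3, 1, 9 → 7.
Second digit: 8, 1, 4, 7, 0, 3 → 6 (+3 each step, mod 10).
Combining the parts gives 76.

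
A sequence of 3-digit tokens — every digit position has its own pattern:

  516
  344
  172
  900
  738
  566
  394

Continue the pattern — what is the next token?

For the first digit, −2 each step, mod 10: 5, 3, 1, 9, 7, 5, 3 → 1.
Second digit: +3 each step, mod 10; 1, 4, 7, 0, 3, 6, 9 → 2.
Third digit — −2 each step, mod 10: 6, 4, 2, 0, 8, 6, 4 → 2.
So the next token is 122.

122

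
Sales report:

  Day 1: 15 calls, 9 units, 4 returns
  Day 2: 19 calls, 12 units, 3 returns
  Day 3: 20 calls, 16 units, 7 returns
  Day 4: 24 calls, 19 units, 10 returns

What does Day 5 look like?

Calls goes 15, 19, 20, 24 → 25 (alternating steps +4, +1, +4, +1, …).
For the units, alternating steps +3, +4, +3, +4, …: 9, 12, 16, 19 → 23.
Returns: each term is the sum of the two before it, so 4, 3, 7, 10 → 17.
Combining the parts gives 25 calls, 23 units, 17 returns.

25 calls, 23 units, 17 returns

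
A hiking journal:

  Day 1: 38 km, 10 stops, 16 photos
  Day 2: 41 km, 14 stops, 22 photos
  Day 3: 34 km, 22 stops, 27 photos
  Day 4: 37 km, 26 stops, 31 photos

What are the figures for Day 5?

30 km, 34 stops, 34 photos

Km: alternating steps +3, −7, +3, −7, …, so 38, 41, 34, 37 → 30.
Stops — alternating steps +4, +8, +4, +8, …: 10, 14, 22, 26 → 34.
For the photos, differences are 6, 5, 4, … (decreasing by 1 each time): 16, 22, 27, 31 → 34.
Putting it together: 30 km, 34 stops, 34 photos.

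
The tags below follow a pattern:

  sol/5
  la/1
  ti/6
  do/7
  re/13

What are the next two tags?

mi/20 then fa/33

For the note, runs through the solfège scale do→ti: sol, la, ti, do, re → mi → fa.
Second component goes 5, 1, 6, 7, 13 → 20 → 33 (each term is the sum of the two before it).
So the next two tags are mi/20 and fa/33.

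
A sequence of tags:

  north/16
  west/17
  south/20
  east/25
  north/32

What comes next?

west/41

Direction: north, west, south, east, north → west (repeats north → west → south → east).
Second component: differences are 1, 3, 5, … (increasing by 2 each time), so 16, 17, 20, 25, 32 → 41.
So the next tag is west/41.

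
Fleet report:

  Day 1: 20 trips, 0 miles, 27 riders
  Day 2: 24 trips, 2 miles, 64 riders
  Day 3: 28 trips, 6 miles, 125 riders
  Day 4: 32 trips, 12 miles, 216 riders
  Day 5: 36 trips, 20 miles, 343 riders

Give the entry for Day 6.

40 trips, 30 miles, 512 riders

Trips: +4 each step; 20, 24, 28, 32, 36 → 40.
Miles: differences are 2, 4, 6, … (increasing by 2 each time), so 0, 2, 6, 12, 20 → 30.
For the riders, perfect cubes: 3³, 4³, 5³, …: 27, 64, 125, 216, 343 → 512.
Putting it together: 40 trips, 30 miles, 512 riders.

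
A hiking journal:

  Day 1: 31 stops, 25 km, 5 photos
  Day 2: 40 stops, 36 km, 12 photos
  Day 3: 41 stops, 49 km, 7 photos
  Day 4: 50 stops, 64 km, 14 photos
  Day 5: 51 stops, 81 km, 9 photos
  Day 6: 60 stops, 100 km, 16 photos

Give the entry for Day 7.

61 stops, 121 km, 11 photos

For the stops, alternating steps +9, +1, +9, +1, …: 31, 40, 41, 50, 51, 60 → 61.
Km: perfect squares: 5², 6², 7², …; 25, 36, 49, 64, 81, 100 → 121.
Photos: alternating steps +7, −5, +7, −5, …, so 5, 12, 7, 14, 9, 16 → 11.
Combining the parts gives 61 stops, 121 km, 11 photos.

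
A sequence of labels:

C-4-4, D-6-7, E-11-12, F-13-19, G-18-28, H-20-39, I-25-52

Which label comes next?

Letter: C, D, E, F, G, H, I → J (letters move forward 1 place in the alphabet).
Second component — alternating steps +2, +5, +2, +5, …: 4, 6, 11, 13, 18, 20, 25 → 27.
For the third component, differences are 3, 5, 7, … (increasing by 2 each time): 4, 7, 12, 19, 28, 39, 52 → 67.
Putting it together: J-27-67.

J-27-67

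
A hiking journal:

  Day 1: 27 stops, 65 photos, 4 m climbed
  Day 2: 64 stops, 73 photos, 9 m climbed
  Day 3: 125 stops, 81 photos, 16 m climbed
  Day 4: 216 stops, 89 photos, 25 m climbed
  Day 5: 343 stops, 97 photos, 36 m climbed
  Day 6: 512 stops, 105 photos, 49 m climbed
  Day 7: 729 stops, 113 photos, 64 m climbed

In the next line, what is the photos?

Stops goes 27, 64, 125, 216, 343, 512, 729 → 1000 (perfect cubes: 3³, 4³, 5³, …).
Photos: +8 each step, so 65, 73, 81, 89, 97, 105, 113 → 121.
M climbed goes 4, 9, 16, 25, 36, 49, 64 → 81 (perfect squares: 2², 3², 4², …).

121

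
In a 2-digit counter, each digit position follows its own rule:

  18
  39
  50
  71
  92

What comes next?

First digit: +2 each step, mod 10; 1, 3, 5, 7, 9 → 1.
Second digit: 8, 9, 0, 1, 2 → 3 (+1 each step, mod 10).
Putting it together: 13.

13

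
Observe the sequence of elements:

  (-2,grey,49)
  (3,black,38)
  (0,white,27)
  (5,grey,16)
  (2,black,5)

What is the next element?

(7,white,-6)

First entry — alternating steps +5, −3, +5, −3, …: -2, 3, 0, 5, 2 → 7.
Shade: repeats grey → black → white, so grey, black, white, grey, black → white.
Third entry goes 49, 38, 27, 16, 5 → -6 (−11 each step).
Putting it together: (7,white,-6).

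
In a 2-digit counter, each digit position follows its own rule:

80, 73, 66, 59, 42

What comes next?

35

First digit — −1 each step, mod 10: 8, 7, 6, 5, 4 → 3.
Second digit: +3 each step, mod 10; 0, 3, 6, 9, 2 → 5.
Combining the parts gives 35.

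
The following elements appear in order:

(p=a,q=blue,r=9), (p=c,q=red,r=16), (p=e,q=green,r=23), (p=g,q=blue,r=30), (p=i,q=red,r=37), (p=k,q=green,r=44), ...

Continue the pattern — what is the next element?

P: a, c, e, g, i, k → m (letters move forward 2 places in the alphabet).
Q goes blue, red, green, blue, red, green → blue (repeats blue → red → green).
For the r, +7 each step: 9, 16, 23, 30, 37, 44 → 51.
So the next element is (p=m,q=blue,r=51).

(p=m,q=blue,r=51)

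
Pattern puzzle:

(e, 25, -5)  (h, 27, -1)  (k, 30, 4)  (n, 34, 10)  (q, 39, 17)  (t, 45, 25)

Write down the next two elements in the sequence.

(w, 52, 34), (z, 60, 44)

Letter: letters move forward 3 places in the alphabet; e, h, k, n, q, t → w → z.
Second entry — differences are 2, 3, 4, … (increasing by 1 each time): 25, 27, 30, 34, 39, 45 → 52 → 60.
Third entry: -5, -1, 4, 10, 17, 25 → 34 → 44 (differences are 4, 5, 6, … (increasing by 1 each time)).
So the next two elements are (w, 52, 34) and (z, 60, 44).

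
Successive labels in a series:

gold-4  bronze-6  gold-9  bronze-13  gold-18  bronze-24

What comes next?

gold-31

For the rank, alternates gold ↔ bronze: gold, bronze, gold, bronze, gold, bronze → gold.
Second component — differences are 2, 3, 4, … (increasing by 1 each time): 4, 6, 9, 13, 18, 24 → 31.
Combining the parts gives gold-31.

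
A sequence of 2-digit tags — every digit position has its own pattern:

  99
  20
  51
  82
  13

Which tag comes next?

First digit: +3 each step, mod 10, so 9, 2, 5, 8, 1 → 4.
Second digit: 9, 0, 1, 2, 3 → 4 (+1 each step, mod 10).
Putting it together: 44.

44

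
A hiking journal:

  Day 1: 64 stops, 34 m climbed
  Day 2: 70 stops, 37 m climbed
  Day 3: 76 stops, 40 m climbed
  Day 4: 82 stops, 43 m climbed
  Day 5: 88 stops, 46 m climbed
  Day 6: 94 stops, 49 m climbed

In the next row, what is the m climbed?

52

M climbed: +3 each step; 34, 37, 40, 43, 46, 49 → 52.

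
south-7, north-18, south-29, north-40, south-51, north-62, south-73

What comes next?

Direction: alternates south ↔ north; south, north, south, north, south, north, south → north.
For the second component, +11 each step: 7, 18, 29, 40, 51, 62, 73 → 84.
So the next label is north-84.

north-84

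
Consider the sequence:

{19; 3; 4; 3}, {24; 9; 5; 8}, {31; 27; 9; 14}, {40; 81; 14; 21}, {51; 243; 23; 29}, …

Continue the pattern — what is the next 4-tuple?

{64; 729; 37; 38}

First slot — differences are 5, 7, 9, … (increasing by 2 each time): 19, 24, 31, 40, 51 → 64.
Second slot: ×3 each step, so 3, 9, 27, 81, 243 → 729.
Third slot: each term is the sum of the two before it, so 4, 5, 9, 14, 23 → 37.
Fourth slot: differences are 5, 6, 7, … (increasing by 1 each time); 3, 8, 14, 21, 29 → 38.
So the next 4-tuple is {64; 729; 37; 38}.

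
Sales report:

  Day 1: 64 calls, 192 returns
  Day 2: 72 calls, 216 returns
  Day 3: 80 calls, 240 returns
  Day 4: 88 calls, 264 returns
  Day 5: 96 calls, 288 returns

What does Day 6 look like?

Calls: 64, 72, 80, 88, 96 → 104 (+8 each step).
Returns: 192, 216, 240, 264, 288 → 312 (always 3 × the calls).
So the next line is 104 calls, 312 returns.

104 calls, 312 returns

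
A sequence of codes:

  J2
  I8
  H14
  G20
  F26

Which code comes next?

E32

For the letter, letters move back 1 place in the alphabet: J, I, H, G, F → E.
Second component goes 2, 8, 14, 20, 26 → 32 (+6 each step).
So the next code is E32.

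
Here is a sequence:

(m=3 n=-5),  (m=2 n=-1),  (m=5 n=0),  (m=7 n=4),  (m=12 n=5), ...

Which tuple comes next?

M: each term is the sum of the two before it, so 3, 2, 5, 7, 12 → 19.
N — alternating steps +4, +1, +4, +1, …: -5, -1, 0, 4, 5 → 9.
So the next tuple is (m=19 n=9).

(m=19 n=9)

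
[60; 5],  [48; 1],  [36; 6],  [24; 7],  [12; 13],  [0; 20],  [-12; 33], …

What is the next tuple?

First entry goes 60, 48, 36, 24, 12, 0, -12 → -24 (−12 each step).
For the second entry, each term is the sum of the two before it: 5, 1, 6, 7, 13, 20, 33 → 53.
So the next tuple is [-24; 53].

[-24; 53]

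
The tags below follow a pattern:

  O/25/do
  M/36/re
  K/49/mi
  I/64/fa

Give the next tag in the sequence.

Letter: O, M, K, I → G (letters move back 2 places in the alphabet).
Second component — perfect squares: 5², 6², 7², …: 25, 36, 49, 64 → 81.
Note — runs through the solfège scale do→ti: do, re, mi, fa → sol.
Combining the parts gives G/81/sol.

G/81/sol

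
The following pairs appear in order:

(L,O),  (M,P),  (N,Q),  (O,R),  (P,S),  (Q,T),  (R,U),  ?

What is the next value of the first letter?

S

First letter — letters move forward 1 place in the alphabet: L, M, N, O, P, Q, R → S.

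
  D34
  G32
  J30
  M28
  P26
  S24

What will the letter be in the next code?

V

Letter goes D, G, J, M, P, S → V (letters move forward 3 places in the alphabet).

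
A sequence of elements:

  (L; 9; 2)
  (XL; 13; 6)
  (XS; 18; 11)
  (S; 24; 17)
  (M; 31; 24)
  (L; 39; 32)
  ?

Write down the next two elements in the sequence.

(XL; 48; 41), (XS; 58; 51)

Size goes L, XL, XS, S, M, L → XL → XS (repeats L → XL → XS → S → M).
Second coordinate: differences are 4, 5, 6, … (increasing by 1 each time); 9, 13, 18, 24, 31, 39 → 48 → 58.
Third coordinate: differences are 4, 5, 6, … (increasing by 1 each time), so 2, 6, 11, 17, 24, 32 → 41 → 51.
Putting the parts together: (XL; 48; 41) and then (XS; 58; 51).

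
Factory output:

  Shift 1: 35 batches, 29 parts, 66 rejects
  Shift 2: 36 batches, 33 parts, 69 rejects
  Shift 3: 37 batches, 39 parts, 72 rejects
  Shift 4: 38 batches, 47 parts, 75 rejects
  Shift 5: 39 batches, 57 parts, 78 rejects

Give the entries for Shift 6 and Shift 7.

Batches — +1 each step: 35, 36, 37, 38, 39 → 40 → 41.
Parts — differences are 4, 6, 8, … (increasing by 2 each time): 29, 33, 39, 47, 57 → 69 → 83.
Rejects: +3 each step, so 66, 69, 72, 75, 78 → 81 → 84.
So the next two records are 40 batches, 69 parts, 81 rejects and 41 batches, 83 parts, 84 rejects.

40 batches, 69 parts, 81 rejects; 41 batches, 83 parts, 84 rejects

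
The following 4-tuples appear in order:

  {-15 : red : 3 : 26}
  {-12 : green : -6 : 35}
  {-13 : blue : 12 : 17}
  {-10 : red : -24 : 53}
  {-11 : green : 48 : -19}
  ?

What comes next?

First component: alternating steps +3, −1, +3, −1, …; -15, -12, -13, -10, -11 → -8.
Colour goes red, green, blue, red, green → blue (repeats red → green → blue).
Third component: ×(-2) each step, so 3, -6, 12, -24, 48 → -96.
For the fourth component, together with the third component always sums to 29: 26, 35, 17, 53, -19 → 125.
Putting it together: {-8 : blue : -96 : 125}.

{-8 : blue : -96 : 125}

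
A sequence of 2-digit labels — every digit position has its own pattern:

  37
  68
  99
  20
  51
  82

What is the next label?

13

First digit: +3 each step, mod 10, so 3, 6, 9, 2, 5, 8 → 1.
Second digit goes 7, 8, 9, 0, 1, 2 → 3 (+1 each step, mod 10).
Putting it together: 13.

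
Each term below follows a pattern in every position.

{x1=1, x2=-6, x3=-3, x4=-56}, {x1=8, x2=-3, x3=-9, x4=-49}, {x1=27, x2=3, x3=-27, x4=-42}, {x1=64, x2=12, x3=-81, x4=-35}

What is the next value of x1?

X1 goes 1, 8, 27, 64 → 125 (perfect cubes: 1³, 2³, 3³, …).

125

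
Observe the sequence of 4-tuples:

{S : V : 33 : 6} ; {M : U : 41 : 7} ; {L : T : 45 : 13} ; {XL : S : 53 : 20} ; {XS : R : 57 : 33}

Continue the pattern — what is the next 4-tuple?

Size — runs through clothing sizes XS→XL: S, M, L, XL, XS → S.
Letter — letters move back 1 place in the alphabet: V, U, T, S, R → Q.
For the third part, alternating steps +8, +4, +8, +4, …: 33, 41, 45, 53, 57 → 65.
Fourth part: each term is the sum of the two before it, so 6, 7, 13, 20, 33 → 53.
Putting it together: {S : Q : 65 : 53}.

{S : Q : 65 : 53}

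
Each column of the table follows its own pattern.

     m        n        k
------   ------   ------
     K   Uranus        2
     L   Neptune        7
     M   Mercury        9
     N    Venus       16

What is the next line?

O  Earth  25

Column m goes K, L, M, N → O (letters move forward 1 place in the alphabet).
Column n — runs through the planets Mercury→Neptune: Uranus, Neptune, Mercury, Venus → Earth.
Column k goes 2, 7, 9, 16 → 25 (each term is the sum of the two before it).
Combining the parts gives O  Earth  25.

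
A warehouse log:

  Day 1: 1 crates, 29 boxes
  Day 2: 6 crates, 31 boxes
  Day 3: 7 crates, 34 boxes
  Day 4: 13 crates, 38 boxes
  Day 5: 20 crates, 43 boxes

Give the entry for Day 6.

33 crates, 49 boxes

Crates goes 1, 6, 7, 13, 20 → 33 (each term is the sum of the two before it).
Boxes — differences are 2, 3, 4, … (increasing by 1 each time): 29, 31, 34, 38, 43 → 49.
Combining the parts gives 33 crates, 49 boxes.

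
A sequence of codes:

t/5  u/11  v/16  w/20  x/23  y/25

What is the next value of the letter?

z

Letter: t, u, v, w, x, y → z (letters move forward 1 place in the alphabet).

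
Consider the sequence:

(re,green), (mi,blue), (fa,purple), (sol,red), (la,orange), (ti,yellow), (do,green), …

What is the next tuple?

Note — runs through the solfège scale do→ti: re, mi, fa, sol, la, ti, do → re.
For the colour, repeats green → blue → purple → red → orange → yellow: green, blue, purple, red, orange, yellow, green → blue.
So the next tuple is (re,blue).

(re,blue)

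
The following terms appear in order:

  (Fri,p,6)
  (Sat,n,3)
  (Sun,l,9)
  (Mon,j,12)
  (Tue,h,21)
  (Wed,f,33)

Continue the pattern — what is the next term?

For the day, runs through the weekdays Mon→Sun: Fri, Sat, Sun, Mon, Tue, Wed → Thu.
Letter: letters move back 2 places in the alphabet; p, n, l, j, h, f → d.
Third value: each term is the sum of the two before it, so 6, 3, 9, 12, 21, 33 → 54.
Combining the parts gives (Thu,d,54).

(Thu,d,54)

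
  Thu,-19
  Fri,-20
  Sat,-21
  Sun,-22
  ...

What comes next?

Day: runs through the weekdays Mon→Sun; Thu, Fri, Sat, Sun → Mon.
Second part: -19, -20, -21, -22 → -23 (−1 each step).
So the next term is Mon,-23.

Mon,-23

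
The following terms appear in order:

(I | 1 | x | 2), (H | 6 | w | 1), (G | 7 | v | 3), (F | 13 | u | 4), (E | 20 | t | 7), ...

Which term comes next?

First letter: letters move back 1 place in the alphabet; I, H, G, F, E → D.
Second coordinate: each term is the sum of the two before it, so 1, 6, 7, 13, 20 → 33.
Second letter: x, w, v, u, t → s (letters move back 1 place in the alphabet).
Fourth coordinate: each term is the sum of the two before it, so 2, 1, 3, 4, 7 → 11.
So the next term is (D | 33 | s | 11).

(D | 33 | s | 11)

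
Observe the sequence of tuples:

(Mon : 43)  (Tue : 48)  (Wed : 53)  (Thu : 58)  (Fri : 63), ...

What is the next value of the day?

Sat

Day goes Mon, Tue, Wed, Thu, Fri → Sat (runs through the weekdays Mon→Sun).
Second entry goes 43, 48, 53, 58, 63 → 68 (+5 each step).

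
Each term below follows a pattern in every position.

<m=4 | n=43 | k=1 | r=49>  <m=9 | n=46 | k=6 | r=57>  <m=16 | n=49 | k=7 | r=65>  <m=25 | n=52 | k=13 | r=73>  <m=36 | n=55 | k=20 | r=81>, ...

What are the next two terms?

<m=49 | n=58 | k=33 | r=89>, <m=64 | n=61 | k=53 | r=97>

M — perfect squares: 2², 3², 4², …: 4, 9, 16, 25, 36 → 49 → 64.
N: 43, 46, 49, 52, 55 → 58 → 61 (+3 each step).
K: 1, 6, 7, 13, 20 → 33 → 53 (each term is the sum of the two before it).
R: +8 each step; 49, 57, 65, 73, 81 → 89 → 97.
So the next two terms are <m=49 | n=58 | k=33 | r=89> and <m=64 | n=61 | k=53 | r=97>.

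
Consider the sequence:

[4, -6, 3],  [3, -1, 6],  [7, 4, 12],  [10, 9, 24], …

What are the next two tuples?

[17, 14, 48], [27, 19, 96]

First component: 4, 3, 7, 10 → 17 → 27 (each term is the sum of the two before it).
For the second component, +5 each step: -6, -1, 4, 9 → 14 → 19.
Third component: 3, 6, 12, 24 → 48 → 96 (×2 each step).
So the next two tuples are [17, 14, 48] and [27, 19, 96].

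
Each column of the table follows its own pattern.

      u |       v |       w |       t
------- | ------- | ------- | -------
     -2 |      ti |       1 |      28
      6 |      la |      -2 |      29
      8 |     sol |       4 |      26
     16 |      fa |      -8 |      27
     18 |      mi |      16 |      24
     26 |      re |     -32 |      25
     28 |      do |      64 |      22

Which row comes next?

For the column u, alternating steps +8, +2, +8, +2, …: -2, 6, 8, 16, 18, 26, 28 → 36.
Column v: runs backward through the solfège scale do→ti, so ti, la, sol, fa, mi, re, do → ti.
Column w — ×(-2) each step: 1, -2, 4, -8, 16, -32, 64 → -128.
Column t — alternating steps +1, −3, +1, −3, …: 28, 29, 26, 27, 24, 25, 22 → 23.
Combining the parts gives 36  ti  -128  23.

36  ti  -128  23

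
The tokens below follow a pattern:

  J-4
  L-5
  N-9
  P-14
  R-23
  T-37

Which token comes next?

V-60

For the letter, letters move forward 2 places in the alphabet: J, L, N, P, R, T → V.
Second component: each term is the sum of the two before it, so 4, 5, 9, 14, 23, 37 → 60.
Combining the parts gives V-60.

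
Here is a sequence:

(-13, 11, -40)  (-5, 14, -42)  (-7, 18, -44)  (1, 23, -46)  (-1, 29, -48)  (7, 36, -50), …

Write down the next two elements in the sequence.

For the first coordinate, alternating steps +8, −2, +8, −2, …: -13, -5, -7, 1, -1, 7 → 5 → 13.
Second coordinate: differences are 3, 4, 5, … (increasing by 1 each time); 11, 14, 18, 23, 29, 36 → 44 → 53.
Third coordinate: -40, -42, -44, -46, -48, -50 → -52 → -54 (−2 each step).
Putting the parts together: (5, 44, -52) and then (13, 53, -54).

(5, 44, -52), (13, 53, -54)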